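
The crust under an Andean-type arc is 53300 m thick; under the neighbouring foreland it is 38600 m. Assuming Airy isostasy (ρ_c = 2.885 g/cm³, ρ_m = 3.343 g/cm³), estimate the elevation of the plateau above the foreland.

Excess crust Δ = 53300 m − 38600 m = 14700 m, split between elevation h and root r with h + r = Δ.
Airy balance ρ_c h = (ρ_m − ρ_c) r gives r = h ρ_c/(ρ_m − ρ_c), so h (1 + ρ_c/(ρ_m − ρ_c)) = Δ, i.e. h = Δ (ρ_m − ρ_c)/ρ_m.
h = 14700 m × 0.458/3.343 = 2010 m.

2010 m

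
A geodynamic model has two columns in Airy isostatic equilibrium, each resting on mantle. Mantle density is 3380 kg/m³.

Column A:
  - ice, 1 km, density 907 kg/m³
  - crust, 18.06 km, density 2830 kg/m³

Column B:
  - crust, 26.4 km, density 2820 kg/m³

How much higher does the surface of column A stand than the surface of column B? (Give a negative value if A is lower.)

For any compensation level in the mantle, the mantle terms cancel and isostasy reduces to e = (Σt_A − Σt_B) − (Σ(ρt)_A − Σ(ρt)_B) / ρ_m.
Σt_A = 19.06 km; Σt_B = 26.4 km; Σ(ρt)_A = 52016.8; Σ(ρt)_B = 74448 (in km·kg/m³).
e = (19.06 − 26.4) − (52016.8 − 74448) / 3380 = −0.704 km.

−0.704 km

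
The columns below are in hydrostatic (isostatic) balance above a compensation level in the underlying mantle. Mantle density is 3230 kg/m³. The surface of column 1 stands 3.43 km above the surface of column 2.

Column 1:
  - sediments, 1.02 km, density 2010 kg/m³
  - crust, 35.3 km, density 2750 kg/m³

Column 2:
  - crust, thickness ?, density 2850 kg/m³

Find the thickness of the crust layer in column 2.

Take the compensation level at the base of the deeper column (depth z_c below the surface of column 1) and equate Σ ρ_i t_i down to z_c; mantle fills any gap and the z_c terms cancel.
Column 1: 1.02×2010 + 35.3×2750 + (z_c − 36.32)×3230
Column 2: 3.43×0 + x×2850 + (z_c − 3.43 − 0 − x)×3230
The z_c×3230 term appears on both sides and cancels. Collect the known terms of each column as K = Σ(ρt)_known − 3230 × (depth of known layers): K_1 = 99125.2 − 3230×36.32 = −18188.4; K_2 = 0 − 3230×(3.43 + 0) = −11078.9.
Balance: K_1 = K_2 − x×(3230 − 2850), so x = (K_2 − K_1)/(3230 − 2850) = 7109.5/380 = 18.7 km.

18.7 km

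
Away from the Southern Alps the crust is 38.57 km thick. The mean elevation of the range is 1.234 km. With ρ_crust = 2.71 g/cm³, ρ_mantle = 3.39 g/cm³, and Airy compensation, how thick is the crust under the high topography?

44.7 km

Root depth r = h ρ_c / (ρ_m − ρ_c) = 1.234 km × 2.71 / 0.68 = 4.918 km.
Total thickness = T + h + r = 38.57 km + 1.234 km + 4.918 km = 44.7 km.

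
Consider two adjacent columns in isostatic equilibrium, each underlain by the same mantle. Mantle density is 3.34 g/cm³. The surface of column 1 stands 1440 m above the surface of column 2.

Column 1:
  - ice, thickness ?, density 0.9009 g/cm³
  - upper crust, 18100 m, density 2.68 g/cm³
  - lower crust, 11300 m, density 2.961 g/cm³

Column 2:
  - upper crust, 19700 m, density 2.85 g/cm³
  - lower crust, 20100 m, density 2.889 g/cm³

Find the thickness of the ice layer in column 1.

Take the compensation level at the base of the deeper column (depth z_c below the surface of column 1) and equate Σ ρ_i t_i down to z_c; mantle fills any gap and the z_c terms cancel.
Column 1: x×0.9009 + 18100×2.68 + 11300×2.961 + (z_c − 29400 − x)×3.34
Column 2: 1440×0 + 19700×2.85 + 20100×2.889 + (z_c − 1440 − 39800)×3.34
The z_c×3.34 term appears on both sides and cancels. Collect the known terms of each column as K = Σ(ρt)_known − 3.34 × (depth of known layers): K_1 = 81967.3 − 3.34×29400 = −16228.7; K_2 = 114213.9 − 3.34×(1440 + 39800) = −23527.7.
Balance: K_1 − x×(3.34 − 0.9009) = K_2, so x = (K_1 − K_2)/(3.34 − 0.9009) = 7299/2.4391 = 2990 m.

2990 m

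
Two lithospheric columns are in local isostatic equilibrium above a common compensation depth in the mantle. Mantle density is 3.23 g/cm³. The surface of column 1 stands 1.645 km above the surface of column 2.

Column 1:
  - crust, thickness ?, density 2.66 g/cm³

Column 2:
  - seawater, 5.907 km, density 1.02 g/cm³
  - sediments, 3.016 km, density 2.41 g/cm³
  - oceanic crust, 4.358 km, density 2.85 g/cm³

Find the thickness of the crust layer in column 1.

39.5 km

Take the compensation level at the base of the deeper column (depth z_c below the surface of column 1) and equate Σ ρ_i t_i down to z_c; mantle fills any gap and the z_c terms cancel.
Column 1: x×2.66 + (z_c − 0 − x)×3.23
Column 2: 1.645×0 + 5.907×1.02 + 3.016×2.41 + 4.358×2.85 + (z_c − 1.645 − 13.281)×3.23
The z_c×3.23 term appears on both sides and cancels. Collect the known terms of each column as K = Σ(ρt)_known − 3.23 × (depth of known layers): K_1 = 0 − 3.23×0 = 0; K_2 = 25.714 − 3.23×(1.645 + 13.281) = −22.49698.
Balance: K_1 − x×(3.23 − 2.66) = K_2, so x = (K_1 − K_2)/(3.23 − 2.66) = 22.497/0.57 = 39.5 km.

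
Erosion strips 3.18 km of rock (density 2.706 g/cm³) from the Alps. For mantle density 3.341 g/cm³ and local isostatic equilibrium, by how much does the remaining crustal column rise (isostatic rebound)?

Unloading: uplift u = e ρ_c/ρ_m = 3.18 km × 2.706/3.341 = 2.58 km.

2.58 km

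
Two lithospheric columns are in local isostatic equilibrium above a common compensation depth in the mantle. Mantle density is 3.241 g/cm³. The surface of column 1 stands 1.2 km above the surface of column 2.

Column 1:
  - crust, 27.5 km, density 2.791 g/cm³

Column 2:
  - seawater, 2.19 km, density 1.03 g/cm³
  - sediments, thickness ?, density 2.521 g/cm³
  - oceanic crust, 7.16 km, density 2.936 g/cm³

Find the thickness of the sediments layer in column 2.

Take the compensation level at the base of the deeper column (depth z_c below the surface of column 1) and equate Σ ρ_i t_i down to z_c; mantle fills any gap and the z_c terms cancel.
Column 1: 27.5×2.791 + (z_c − 27.5)×3.241
Column 2: 1.2×0 + 2.19×1.03 + x×2.521 + 7.16×2.936 + (z_c − 1.2 − 9.35 − x)×3.241
The z_c×3.241 term appears on both sides and cancels. Collect the known terms of each column as K = Σ(ρt)_known − 3.241 × (depth of known layers): K_1 = 76.7525 − 3.241×27.5 = −12.375; K_2 = 23.27746 − 3.241×(1.2 + 9.35) = −10.91509.
Balance: K_1 = K_2 − x×(3.241 − 2.521), so x = (K_2 − K_1)/(3.241 − 2.521) = 1.45991/0.72 = 2.03 km.

2.03 km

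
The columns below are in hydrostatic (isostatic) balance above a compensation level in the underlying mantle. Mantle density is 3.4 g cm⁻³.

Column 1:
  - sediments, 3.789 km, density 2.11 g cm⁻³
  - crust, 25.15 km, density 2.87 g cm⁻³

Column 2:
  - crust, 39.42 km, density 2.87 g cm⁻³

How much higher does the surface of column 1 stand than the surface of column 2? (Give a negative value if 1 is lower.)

For any compensation level in the mantle, the mantle terms cancel and isostasy reduces to e = (Σt_1 − Σt_2) − (Σ(ρt)_1 − Σ(ρt)_2) / ρ_m.
Σt_1 = 28.939 km; Σt_2 = 39.42 km; Σ(ρt)_1 = 80.17529; Σ(ρt)_2 = 113.1354 (in km·g cm⁻³).
e = (28.939 − 39.42) − (80.17529 − 113.1354) / 3.4 = −0.787 km.

−0.787 km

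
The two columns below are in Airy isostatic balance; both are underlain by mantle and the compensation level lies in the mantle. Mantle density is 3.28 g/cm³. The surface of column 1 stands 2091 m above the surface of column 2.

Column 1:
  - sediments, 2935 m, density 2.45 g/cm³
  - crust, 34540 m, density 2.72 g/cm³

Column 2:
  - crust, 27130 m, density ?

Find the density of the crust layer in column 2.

Take the compensation level at the base of the deeper column (depth z_c below the surface of column 1) and equate Σ ρ_i t_i down to z_c; mantle fills any gap and the z_c terms cancel.
Column 1: 2935×2.45 + 34540×2.72 + (z_c − 37475)×3.28
Column 2: 2091×0 + 27130×ρ + (z_c − 2091 − 27130)×3.28
The z_c×3.28 term appears on both sides and cancels. Collect the known terms of each column as K = Σ(ρt)_known − 3.28 × (depth of known layers): K_1 = 101139.55 − 3.28×37475 = −21778.45; K_2 = 0 − 3.28×(2091 + 27130) = −95844.88.
Balance: K_1 = K_2 + 27130×ρ, so ρ = (K_1 − K_2)/27130 = 74066.4/27130 = 2.73 g/cm³.

2.73 g/cm³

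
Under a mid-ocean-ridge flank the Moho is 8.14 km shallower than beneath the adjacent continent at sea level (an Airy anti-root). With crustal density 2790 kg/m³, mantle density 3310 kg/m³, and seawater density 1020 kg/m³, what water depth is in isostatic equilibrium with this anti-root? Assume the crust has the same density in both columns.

Replacing a thickness d of crust by seawater at the top must be balanced by replacing crust with mantle at the base: d (ρ_c − ρ_w) = a (ρ_m − ρ_c).
d = a (ρ_m − ρ_c)/(ρ_c − ρ_w) = 8.14 km × 520/1770 = 2.39 km.

2.39 km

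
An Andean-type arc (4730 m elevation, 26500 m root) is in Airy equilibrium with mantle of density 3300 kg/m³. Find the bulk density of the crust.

2800 kg/m³

ρ_c h = (ρ_m − ρ_c) r → ρ_c (h + r) = ρ_m r → ρ_c = ρ_m r / (h + r).
ρ_c = 3300 × 26500 m / (4730 m + 26500 m) = 2800 kg/m³.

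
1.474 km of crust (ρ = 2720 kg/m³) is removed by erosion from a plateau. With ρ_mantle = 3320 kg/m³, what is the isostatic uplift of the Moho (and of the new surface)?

1.21 km

Unloading: uplift u = e ρ_c/ρ_m = 1.474 km × 2720/3320 = 1.21 km.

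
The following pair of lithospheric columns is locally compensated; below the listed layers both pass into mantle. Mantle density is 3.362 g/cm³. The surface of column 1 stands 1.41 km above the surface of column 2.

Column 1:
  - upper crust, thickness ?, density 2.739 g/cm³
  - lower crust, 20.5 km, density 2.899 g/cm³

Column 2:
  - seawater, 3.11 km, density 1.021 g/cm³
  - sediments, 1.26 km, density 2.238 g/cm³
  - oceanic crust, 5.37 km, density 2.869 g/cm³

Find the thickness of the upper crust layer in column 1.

10.6 km

Take the compensation level at the base of the deeper column (depth z_c below the surface of column 1) and equate Σ ρ_i t_i down to z_c; mantle fills any gap and the z_c terms cancel.
Column 1: x×2.739 + 20.5×2.899 + (z_c − 20.5 − x)×3.362
Column 2: 1.41×0 + 3.11×1.021 + 1.26×2.238 + 5.37×2.869 + (z_c − 1.41 − 9.74)×3.362
The z_c×3.362 term appears on both sides and cancels. Collect the known terms of each column as K = Σ(ρt)_known − 3.362 × (depth of known layers): K_1 = 59.4295 − 3.362×20.5 = −9.4915; K_2 = 21.40172 − 3.362×(1.41 + 9.74) = −16.08458.
Balance: K_1 − x×(3.362 − 2.739) = K_2, so x = (K_1 − K_2)/(3.362 − 2.739) = 6.59308/0.623 = 10.6 km.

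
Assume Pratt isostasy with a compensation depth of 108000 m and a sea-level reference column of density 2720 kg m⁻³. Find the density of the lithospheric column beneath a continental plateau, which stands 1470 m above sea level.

Pratt balance: ρ_ref D = ρ (D + h).
ρ = ρ_ref D/(D + h) = 2720 × 108000 m/(108000 m + 1470 m) = 2680 kg m⁻³.

2680 kg m⁻³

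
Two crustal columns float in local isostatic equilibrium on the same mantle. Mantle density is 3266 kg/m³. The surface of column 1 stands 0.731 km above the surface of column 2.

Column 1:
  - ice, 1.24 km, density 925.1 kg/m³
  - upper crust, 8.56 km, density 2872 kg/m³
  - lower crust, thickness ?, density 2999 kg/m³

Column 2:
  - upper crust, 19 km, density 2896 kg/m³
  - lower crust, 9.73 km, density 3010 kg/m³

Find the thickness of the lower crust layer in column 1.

Take the compensation level at the base of the deeper column (depth z_c below the surface of column 1) and equate Σ ρ_i t_i down to z_c; mantle fills any gap and the z_c terms cancel.
Column 1: 1.24×925.1 + 8.56×2872 + x×2999 + (z_c − 9.8 − x)×3266
Column 2: 0.731×0 + 19×2896 + 9.73×3010 + (z_c − 0.731 − 28.73)×3266
The z_c×3266 term appears on both sides and cancels. Collect the known terms of each column as K = Σ(ρt)_known − 3266 × (depth of known layers): K_1 = 25731.444 − 3266×9.8 = −6275.356; K_2 = 84311.3 − 3266×(0.731 + 28.73) = −11908.326.
Balance: K_1 − x×(3266 − 2999) = K_2, so x = (K_1 − K_2)/(3266 − 2999) = 5632.97/267 = 21.1 km.

21.1 km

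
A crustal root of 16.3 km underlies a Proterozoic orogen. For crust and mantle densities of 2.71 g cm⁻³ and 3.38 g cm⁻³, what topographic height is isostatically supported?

4.03 km

For local isostatic compensation: ρ_c h = (ρ_m − ρ_c) r.
h = r (ρ_m − ρ_c) / ρ_c = 16.3 km × (3.38 − 2.71) / 2.71 = 4.03 km.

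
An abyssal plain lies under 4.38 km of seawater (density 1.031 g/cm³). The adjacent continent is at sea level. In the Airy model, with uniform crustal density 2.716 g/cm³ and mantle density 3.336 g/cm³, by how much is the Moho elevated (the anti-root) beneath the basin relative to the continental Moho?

11.9 km

Isostatic balance requires: replacing crust with seawater at the top is compensated by replacing crust with mantle at the base: d (ρ_c − ρ_w) = a (ρ_m − ρ_c).
a = d (ρ_c − ρ_w)/(ρ_m − ρ_c) = 4.38 km × 1.685/0.62 = 11.9 km.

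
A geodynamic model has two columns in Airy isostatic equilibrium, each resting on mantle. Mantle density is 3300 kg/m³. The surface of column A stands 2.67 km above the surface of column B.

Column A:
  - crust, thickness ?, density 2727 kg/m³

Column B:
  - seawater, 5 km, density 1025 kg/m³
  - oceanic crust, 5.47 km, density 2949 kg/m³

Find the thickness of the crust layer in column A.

38.6 km

Take the compensation level at the base of the deeper column (depth z_c below the surface of column A) and equate Σ ρ_i t_i down to z_c; mantle fills any gap and the z_c terms cancel.
Column A: x×2727 + (z_c − 0 − x)×3300
Column B: 2.67×0 + 5×1025 + 5.47×2949 + (z_c − 2.67 − 10.47)×3300
The z_c×3300 term appears on both sides and cancels. Collect the known terms of each column as K = Σ(ρt)_known − 3300 × (depth of known layers): K_A = 0 − 3300×0 = 0; K_B = 21256.03 − 3300×(2.67 + 10.47) = −22105.97.
Balance: K_A − x×(3300 − 2727) = K_B, so x = (K_A − K_B)/(3300 − 2727) = 22106/573 = 38.6 km.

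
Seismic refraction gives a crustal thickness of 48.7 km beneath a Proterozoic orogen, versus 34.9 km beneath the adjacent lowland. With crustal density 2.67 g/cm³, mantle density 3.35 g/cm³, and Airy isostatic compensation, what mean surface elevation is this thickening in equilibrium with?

Excess crust Δ = 48.7 km − 34.9 km = 13.8 km, split between elevation h and root r with h + r = Δ.
Airy balance ρ_c h = (ρ_m − ρ_c) r gives r = h ρ_c/(ρ_m − ρ_c), so h (1 + ρ_c/(ρ_m − ρ_c)) = Δ, i.e. h = Δ (ρ_m − ρ_c)/ρ_m.
h = 13.8 km × 0.68/3.35 = 2.8 km.

2.8 km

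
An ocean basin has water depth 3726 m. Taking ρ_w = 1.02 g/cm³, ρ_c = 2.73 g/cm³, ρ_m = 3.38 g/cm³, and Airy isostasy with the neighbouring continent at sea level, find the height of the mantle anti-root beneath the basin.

9800 m

Equating mass per unit area of the two columns: replacing crust with seawater at the top is compensated by replacing crust with mantle at the base: d (ρ_c − ρ_w) = a (ρ_m − ρ_c).
a = d (ρ_c − ρ_w)/(ρ_m − ρ_c) = 3726 m × 1.71/0.65 = 9800 m.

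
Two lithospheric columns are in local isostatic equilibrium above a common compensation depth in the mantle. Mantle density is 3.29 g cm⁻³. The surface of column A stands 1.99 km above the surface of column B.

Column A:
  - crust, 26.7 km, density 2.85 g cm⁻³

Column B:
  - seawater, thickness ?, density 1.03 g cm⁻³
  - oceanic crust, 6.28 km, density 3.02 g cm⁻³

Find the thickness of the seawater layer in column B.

1.55 km

Take the compensation level at the base of the deeper column (depth z_c below the surface of column A) and equate Σ ρ_i t_i down to z_c; mantle fills any gap and the z_c terms cancel.
Column A: 26.7×2.85 + (z_c − 26.7)×3.29
Column B: 1.99×0 + x×1.03 + 6.28×3.02 + (z_c − 1.99 − 6.28 − x)×3.29
The z_c×3.29 term appears on both sides and cancels. Collect the known terms of each column as K = Σ(ρt)_known − 3.29 × (depth of known layers): K_A = 76.095 − 3.29×26.7 = −11.748; K_B = 18.9656 − 3.29×(1.99 + 6.28) = −8.2427.
Balance: K_A = K_B − x×(3.29 − 1.03), so x = (K_B − K_A)/(3.29 − 1.03) = 3.5053/2.26 = 1.55 km.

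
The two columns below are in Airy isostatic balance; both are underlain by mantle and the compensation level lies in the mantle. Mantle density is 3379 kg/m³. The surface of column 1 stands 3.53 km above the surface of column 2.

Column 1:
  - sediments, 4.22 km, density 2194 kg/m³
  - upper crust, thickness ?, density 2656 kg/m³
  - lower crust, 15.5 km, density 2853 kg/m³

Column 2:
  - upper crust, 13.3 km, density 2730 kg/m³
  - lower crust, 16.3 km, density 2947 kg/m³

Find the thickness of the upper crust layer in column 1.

20 km

Take the compensation level at the base of the deeper column (depth z_c below the surface of column 1) and equate Σ ρ_i t_i down to z_c; mantle fills any gap and the z_c terms cancel.
Column 1: 4.22×2194 + x×2656 + 15.5×2853 + (z_c − 19.72 − x)×3379
Column 2: 3.53×0 + 13.3×2730 + 16.3×2947 + (z_c − 3.53 − 29.6)×3379
The z_c×3379 term appears on both sides and cancels. Collect the known terms of each column as K = Σ(ρt)_known − 3379 × (depth of known layers): K_1 = 53480.18 − 3379×19.72 = −13153.7; K_2 = 84345.1 − 3379×(3.53 + 29.6) = −27601.17.
Balance: K_1 − x×(3379 − 2656) = K_2, so x = (K_1 − K_2)/(3379 − 2656) = 14447.5/723 = 20 km.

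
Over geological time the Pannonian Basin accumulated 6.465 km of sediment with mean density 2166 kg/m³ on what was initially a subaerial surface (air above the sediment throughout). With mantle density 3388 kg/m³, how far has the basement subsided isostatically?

4.13 km

Subaerial load: s = t ρ_sed / ρ_m = 6.465 km × 2166/3388 = 4.13 km.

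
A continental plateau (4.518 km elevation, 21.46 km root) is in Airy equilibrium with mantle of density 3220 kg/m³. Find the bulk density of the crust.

2660 kg/m³

ρ_c h = (ρ_m − ρ_c) r → ρ_c (h + r) = ρ_m r → ρ_c = ρ_m r / (h + r).
ρ_c = 3220 × 21.46 km / (4.518 km + 21.46 km) = 2660 kg/m³.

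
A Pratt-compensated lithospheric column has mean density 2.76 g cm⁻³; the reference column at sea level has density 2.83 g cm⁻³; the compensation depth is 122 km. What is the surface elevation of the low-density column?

ρ_ref D = ρ (D + h) → h = D (ρ_ref − ρ)/ρ.
h = 122 km × (2.83 − 2.76)/2.76 = 3.09 km.

3.09 km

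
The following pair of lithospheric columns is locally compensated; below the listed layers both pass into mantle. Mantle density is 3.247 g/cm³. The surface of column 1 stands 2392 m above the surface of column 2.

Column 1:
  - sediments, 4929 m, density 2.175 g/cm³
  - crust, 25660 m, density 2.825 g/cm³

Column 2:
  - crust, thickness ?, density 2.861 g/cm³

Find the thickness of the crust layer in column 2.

21600 m

Take the compensation level at the base of the deeper column (depth z_c below the surface of column 1) and equate Σ ρ_i t_i down to z_c; mantle fills any gap and the z_c terms cancel.
Column 1: 4929×2.175 + 25660×2.825 + (z_c − 30589)×3.247
Column 2: 2392×0 + x×2.861 + (z_c − 2392 − 0 − x)×3.247
The z_c×3.247 term appears on both sides and cancels. Collect the known terms of each column as K = Σ(ρt)_known − 3.247 × (depth of known layers): K_1 = 83210.075 − 3.247×30589 = −16112.408; K_2 = 0 − 3.247×(2392 + 0) = −7766.824.
Balance: K_1 = K_2 − x×(3.247 − 2.861), so x = (K_2 − K_1)/(3.247 − 2.861) = 8345.58/0.386 = 21600 m.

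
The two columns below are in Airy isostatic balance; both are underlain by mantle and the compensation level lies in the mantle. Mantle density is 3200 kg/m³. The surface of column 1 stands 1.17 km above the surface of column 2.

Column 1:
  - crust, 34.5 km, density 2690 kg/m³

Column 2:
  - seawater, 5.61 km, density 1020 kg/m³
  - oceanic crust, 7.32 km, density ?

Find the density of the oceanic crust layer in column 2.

2980 kg/m³

Take the compensation level at the base of the deeper column (depth z_c below the surface of column 1) and equate Σ ρ_i t_i down to z_c; mantle fills any gap and the z_c terms cancel.
Column 1: 34.5×2690 + (z_c − 34.5)×3200
Column 2: 1.17×0 + 5.61×1020 + 7.32×ρ + (z_c − 1.17 − 12.93)×3200
The z_c×3200 term appears on both sides and cancels. Collect the known terms of each column as K = Σ(ρt)_known − 3200 × (depth of known layers): K_1 = 92805 − 3200×34.5 = −17595; K_2 = 5722.2 − 3200×(1.17 + 12.93) = −39397.8.
Balance: K_1 = K_2 + 7.32×ρ, so ρ = (K_1 − K_2)/7.32 = 21802.8/7.32 = 2980 kg/m³.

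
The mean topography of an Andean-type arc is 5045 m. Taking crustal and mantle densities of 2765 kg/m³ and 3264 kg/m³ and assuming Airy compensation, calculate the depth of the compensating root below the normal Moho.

28000 m

For local isostatic compensation: the weight of the topography is balanced by the buoyancy of the root, ρ_c h = (ρ_m − ρ_c) r.
r = h · ρ_c / (ρ_m − ρ_c) = 5045 m × 2765 / (3264 − 2765) = 28000 m.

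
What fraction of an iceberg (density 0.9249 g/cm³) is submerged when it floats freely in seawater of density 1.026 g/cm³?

90.1%

Submerged fraction = ρ_obj/ρ_fluid = 0.9249/1.026 = 90.1%.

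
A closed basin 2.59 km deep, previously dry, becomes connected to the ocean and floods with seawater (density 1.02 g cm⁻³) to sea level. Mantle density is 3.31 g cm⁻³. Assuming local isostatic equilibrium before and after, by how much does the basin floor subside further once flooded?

After flooding the water column is d + s deep. Its weight must equal the weight of mantle displaced by the extra subsidence s: (d + s) ρ_w = s ρ_m.
s = d ρ_w / (ρ_m − ρ_w) = 2.59 km × 1.02/(3.31 − 1.02) = 1.15 km.

1.15 km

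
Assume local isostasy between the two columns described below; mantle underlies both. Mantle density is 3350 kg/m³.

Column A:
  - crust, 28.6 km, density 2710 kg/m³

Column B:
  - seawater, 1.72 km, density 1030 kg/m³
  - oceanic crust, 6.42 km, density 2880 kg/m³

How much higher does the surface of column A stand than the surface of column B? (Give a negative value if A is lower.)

For any compensation level in the mantle, the mantle terms cancel and isostasy reduces to e = (Σt_A − Σt_B) − (Σ(ρt)_A − Σ(ρt)_B) / ρ_m.
Σt_A = 28.6 km; Σt_B = 8.14 km; Σ(ρt)_A = 77506; Σ(ρt)_B = 20261.2 (in km·kg/m³).
e = (28.6 − 8.14) − (77506 − 20261.2) / 3350 = 3.37 km.

3.37 km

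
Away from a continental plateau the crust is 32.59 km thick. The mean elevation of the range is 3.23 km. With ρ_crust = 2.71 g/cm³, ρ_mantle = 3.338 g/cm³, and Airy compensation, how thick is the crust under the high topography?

49.8 km

Root depth r = h ρ_c / (ρ_m − ρ_c) = 3.23 km × 2.71 / 0.628 = 13.94 km.
Total thickness = T + h + r = 32.59 km + 3.23 km + 13.94 km = 49.8 km.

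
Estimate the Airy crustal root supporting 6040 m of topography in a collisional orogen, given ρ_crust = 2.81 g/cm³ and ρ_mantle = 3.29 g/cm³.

For local isostatic compensation: the weight of the topography is balanced by the buoyancy of the root, ρ_c h = (ρ_m − ρ_c) r.
r = h · ρ_c / (ρ_m − ρ_c) = 6040 m × 2.81 / (3.29 − 2.81) = 35400 m.

35400 m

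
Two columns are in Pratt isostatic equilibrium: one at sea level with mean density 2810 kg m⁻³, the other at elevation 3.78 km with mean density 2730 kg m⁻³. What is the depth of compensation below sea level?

129 km

ρ_ref D = ρ (D + h) → D (ρ_ref − ρ) = ρ h.
D = ρ h/(ρ_ref − ρ) = 2730 × 3.78 km/(2810 − 2730) = 129 km.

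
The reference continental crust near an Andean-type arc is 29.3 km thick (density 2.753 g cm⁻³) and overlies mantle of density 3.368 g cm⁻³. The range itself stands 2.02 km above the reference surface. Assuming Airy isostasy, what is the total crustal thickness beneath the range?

Root depth r = h ρ_c / (ρ_m − ρ_c) = 2.02 km × 2.753 / 0.615 = 9.042 km.
Total thickness = T + h + r = 29.3 km + 2.02 km + 9.042 km = 40.4 km.

40.4 km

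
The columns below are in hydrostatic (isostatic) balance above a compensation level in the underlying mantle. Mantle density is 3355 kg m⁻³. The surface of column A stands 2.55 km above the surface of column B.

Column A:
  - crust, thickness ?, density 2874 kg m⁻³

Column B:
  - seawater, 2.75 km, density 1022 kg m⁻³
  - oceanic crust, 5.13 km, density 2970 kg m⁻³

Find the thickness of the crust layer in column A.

Take the compensation level at the base of the deeper column (depth z_c below the surface of column A) and equate Σ ρ_i t_i down to z_c; mantle fills any gap and the z_c terms cancel.
Column A: x×2874 + (z_c − 0 − x)×3355
Column B: 2.55×0 + 2.75×1022 + 5.13×2970 + (z_c − 2.55 − 7.88)×3355
The z_c×3355 term appears on both sides and cancels. Collect the known terms of each column as K = Σ(ρt)_known − 3355 × (depth of known layers): K_A = 0 − 3355×0 = 0; K_B = 18046.6 − 3355×(2.55 + 7.88) = −16946.05.
Balance: K_A − x×(3355 − 2874) = K_B, so x = (K_A − K_B)/(3355 − 2874) = 16946/481 = 35.2 km.

35.2 km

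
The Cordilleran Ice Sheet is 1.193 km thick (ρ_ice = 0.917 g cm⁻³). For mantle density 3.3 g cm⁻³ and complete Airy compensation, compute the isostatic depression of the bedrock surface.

0.332 km

In Airy isostatic equilibrium: the ice load ρ_ice t is balanced by mantle displaced below, ρ_m s.
s = t ρ_ice / ρ_m = 1.193 km × 0.917/3.3 = 0.332 km.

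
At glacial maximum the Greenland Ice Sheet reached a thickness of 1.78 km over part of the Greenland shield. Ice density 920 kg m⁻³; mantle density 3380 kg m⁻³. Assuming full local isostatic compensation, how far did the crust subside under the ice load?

By Archimedes' principle applied to the lithosphere: the ice load ρ_ice t is balanced by mantle displaced below, ρ_m s.
s = t ρ_ice / ρ_m = 1.78 km × 920/3380 = 0.484 km.

0.484 km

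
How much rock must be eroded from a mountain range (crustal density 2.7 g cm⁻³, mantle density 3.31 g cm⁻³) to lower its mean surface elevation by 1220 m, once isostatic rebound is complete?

6620 m

Net drop Δ = e − u = e − e ρ_c/ρ_m = e (ρ_m − ρ_c)/ρ_m.
e = Δ ρ_m/(ρ_m − ρ_c) = 1220 m × 3.31/0.61 = 6620 m.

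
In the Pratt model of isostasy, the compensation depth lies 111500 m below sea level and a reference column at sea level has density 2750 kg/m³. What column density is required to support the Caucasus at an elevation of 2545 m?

Pratt balance: ρ_ref D = ρ (D + h).
ρ = ρ_ref D/(D + h) = 2750 × 111500 m/(111500 m + 2545 m) = 2690 kg/m³.

2690 kg/m³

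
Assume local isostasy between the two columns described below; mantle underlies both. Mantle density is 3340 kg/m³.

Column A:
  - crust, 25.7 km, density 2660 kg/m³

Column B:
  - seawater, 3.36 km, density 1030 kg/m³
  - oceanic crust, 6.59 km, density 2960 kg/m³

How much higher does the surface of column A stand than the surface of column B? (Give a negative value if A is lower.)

2.16 km

For any compensation level in the mantle, the mantle terms cancel and isostasy reduces to e = (Σt_A − Σt_B) − (Σ(ρt)_A − Σ(ρt)_B) / ρ_m.
Σt_A = 25.7 km; Σt_B = 9.95 km; Σ(ρt)_A = 68362; Σ(ρt)_B = 22967.2 (in km·kg/m³).
e = (25.7 − 9.95) − (68362 − 22967.2) / 3340 = 2.16 km.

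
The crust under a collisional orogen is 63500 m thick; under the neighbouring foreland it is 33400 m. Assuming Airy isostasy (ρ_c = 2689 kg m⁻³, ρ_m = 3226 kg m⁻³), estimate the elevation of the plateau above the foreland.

Excess crust Δ = 63500 m − 33400 m = 30100 m, split between elevation h and root r with h + r = Δ.
Airy balance ρ_c h = (ρ_m − ρ_c) r gives r = h ρ_c/(ρ_m − ρ_c), so h (1 + ρ_c/(ρ_m − ρ_c)) = Δ, i.e. h = Δ (ρ_m − ρ_c)/ρ_m.
h = 30100 m × 537/3226 = 5010 m.

5010 m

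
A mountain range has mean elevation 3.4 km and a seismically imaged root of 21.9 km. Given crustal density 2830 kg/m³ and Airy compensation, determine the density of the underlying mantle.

Airy balance: ρ_c h = (ρ_m − ρ_c) r → ρ_m = ρ_c (1 + h/r).
ρ_m = 2830 × (1 + 3.4 km/21.9 km) = 3270 kg/m³.

3270 kg/m³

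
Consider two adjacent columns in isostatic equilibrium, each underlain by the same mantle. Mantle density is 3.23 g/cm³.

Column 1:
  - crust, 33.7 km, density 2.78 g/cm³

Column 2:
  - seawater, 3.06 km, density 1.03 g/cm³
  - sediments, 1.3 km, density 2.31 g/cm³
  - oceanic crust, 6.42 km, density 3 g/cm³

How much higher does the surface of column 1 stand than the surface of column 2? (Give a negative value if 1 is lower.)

For any compensation level in the mantle, the mantle terms cancel and isostasy reduces to e = (Σt_1 − Σt_2) − (Σ(ρt)_1 − Σ(ρt)_2) / ρ_m.
Σt_1 = 33.7 km; Σt_2 = 10.78 km; Σ(ρt)_1 = 93.686; Σ(ρt)_2 = 25.4148 (in km·g/cm³).
e = (33.7 − 10.78) − (93.686 − 25.4148) / 3.23 = 1.78 km.

1.78 km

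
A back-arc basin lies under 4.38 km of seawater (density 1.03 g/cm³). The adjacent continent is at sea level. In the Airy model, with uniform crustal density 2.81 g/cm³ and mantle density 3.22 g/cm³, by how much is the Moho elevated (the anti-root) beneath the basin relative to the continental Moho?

In Airy isostatic equilibrium: replacing crust with seawater at the top is compensated by replacing crust with mantle at the base: d (ρ_c − ρ_w) = a (ρ_m − ρ_c).
a = d (ρ_c − ρ_w)/(ρ_m − ρ_c) = 4.38 km × 1.78/0.41 = 19 km.

19 km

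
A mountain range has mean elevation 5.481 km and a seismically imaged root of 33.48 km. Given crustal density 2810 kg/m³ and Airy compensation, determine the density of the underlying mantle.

3270 kg/m³

Airy balance: ρ_c h = (ρ_m − ρ_c) r → ρ_m = ρ_c (1 + h/r).
ρ_m = 2810 × (1 + 5.481 km/33.48 km) = 3270 kg/m³.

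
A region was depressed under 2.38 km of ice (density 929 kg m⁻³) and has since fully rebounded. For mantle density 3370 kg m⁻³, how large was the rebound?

0.656 km

Removing the load lets mantle flow back in; uplift u satisfies ρ_ice t = ρ_m u.
u = t ρ_ice/ρ_m = 2.38 km × 929/3370 = 0.656 km.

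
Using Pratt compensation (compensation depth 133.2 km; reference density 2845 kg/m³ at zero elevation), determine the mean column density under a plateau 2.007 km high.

Pratt balance: ρ_ref D = ρ (D + h).
ρ = ρ_ref D/(D + h) = 2845 × 133.2 km/(133.2 km + 2.007 km) = 2800 kg/m³.

2800 kg/m³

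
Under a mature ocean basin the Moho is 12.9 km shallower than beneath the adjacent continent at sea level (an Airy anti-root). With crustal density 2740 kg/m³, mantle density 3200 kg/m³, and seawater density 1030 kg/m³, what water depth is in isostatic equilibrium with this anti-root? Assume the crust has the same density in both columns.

3.47 km

Replacing a thickness d of crust by seawater at the top must be balanced by replacing crust with mantle at the base: d (ρ_c − ρ_w) = a (ρ_m − ρ_c).
d = a (ρ_m − ρ_c)/(ρ_c − ρ_w) = 12.9 km × 460/1710 = 3.47 km.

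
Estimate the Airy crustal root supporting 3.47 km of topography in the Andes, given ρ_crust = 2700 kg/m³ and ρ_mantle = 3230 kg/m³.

Equating mass per unit area of the two columns: the weight of the topography is balanced by the buoyancy of the root, ρ_c h = (ρ_m − ρ_c) r.
r = h · ρ_c / (ρ_m − ρ_c) = 3.47 km × 2700 / (3230 − 2700) = 17.7 km.

17.7 km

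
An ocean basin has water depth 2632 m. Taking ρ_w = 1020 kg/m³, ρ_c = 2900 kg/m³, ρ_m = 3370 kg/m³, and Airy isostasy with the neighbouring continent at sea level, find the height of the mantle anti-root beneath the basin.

In Airy isostatic equilibrium: replacing crust with seawater at the top is compensated by replacing crust with mantle at the base: d (ρ_c − ρ_w) = a (ρ_m − ρ_c).
a = d (ρ_c − ρ_w)/(ρ_m − ρ_c) = 2632 m × 1880/470 = 10500 m.

10500 m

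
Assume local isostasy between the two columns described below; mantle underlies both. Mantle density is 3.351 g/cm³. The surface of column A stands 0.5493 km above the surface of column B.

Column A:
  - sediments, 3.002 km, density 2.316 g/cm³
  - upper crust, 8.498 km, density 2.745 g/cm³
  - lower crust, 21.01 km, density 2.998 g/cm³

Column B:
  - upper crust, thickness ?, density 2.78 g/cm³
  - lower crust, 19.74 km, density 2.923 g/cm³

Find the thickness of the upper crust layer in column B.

9.43 km

Take the compensation level at the base of the deeper column (depth z_c below the surface of column A) and equate Σ ρ_i t_i down to z_c; mantle fills any gap and the z_c terms cancel.
Column A: 3.002×2.316 + 8.498×2.745 + 21.01×2.998 + (z_c − 32.51)×3.351
Column B: 0.5493×0 + x×2.78 + 19.74×2.923 + (z_c − 0.5493 − 19.74 − x)×3.351
The z_c×3.351 term appears on both sides and cancels. Collect the known terms of each column as K = Σ(ρt)_known − 3.351 × (depth of known layers): K_A = 93.267622 − 3.351×32.51 = −15.673388; K_B = 57.70002 − 3.351×(0.5493 + 19.74) = −10.2894243.
Balance: K_A = K_B − x×(3.351 − 2.78), so x = (K_B − K_A)/(3.351 − 2.78) = 5.38396/0.571 = 9.43 km.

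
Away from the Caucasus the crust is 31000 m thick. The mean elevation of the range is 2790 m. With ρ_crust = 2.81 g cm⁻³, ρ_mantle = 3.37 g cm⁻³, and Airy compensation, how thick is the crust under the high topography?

Root depth r = h ρ_c / (ρ_m − ρ_c) = 2790 m × 2.81 / 0.56 = 14000 m.
Total thickness = T + h + r = 31000 m + 2790 m + 14000 m = 47800 m.

47800 m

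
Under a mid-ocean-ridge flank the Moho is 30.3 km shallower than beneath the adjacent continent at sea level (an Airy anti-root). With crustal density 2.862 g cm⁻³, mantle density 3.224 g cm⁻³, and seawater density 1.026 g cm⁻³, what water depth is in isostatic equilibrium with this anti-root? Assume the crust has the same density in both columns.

Replacing a thickness d of crust by seawater at the top must be balanced by replacing crust with mantle at the base: d (ρ_c − ρ_w) = a (ρ_m − ρ_c).
d = a (ρ_m − ρ_c)/(ρ_c − ρ_w) = 30.3 km × 0.362/1.836 = 5.97 km.

5.97 km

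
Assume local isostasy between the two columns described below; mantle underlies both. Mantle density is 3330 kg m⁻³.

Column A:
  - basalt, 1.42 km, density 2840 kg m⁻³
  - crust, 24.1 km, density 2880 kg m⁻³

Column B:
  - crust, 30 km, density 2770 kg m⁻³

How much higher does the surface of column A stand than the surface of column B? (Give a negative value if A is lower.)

−1.58 km

For any compensation level in the mantle, the mantle terms cancel and isostasy reduces to e = (Σt_A − Σt_B) − (Σ(ρt)_A − Σ(ρt)_B) / ρ_m.
Σt_A = 25.52 km; Σt_B = 30 km; Σ(ρt)_A = 73440.8; Σ(ρt)_B = 83100 (in km·kg m⁻³).
e = (25.52 − 30) − (73440.8 − 83100) / 3330 = −1.58 km.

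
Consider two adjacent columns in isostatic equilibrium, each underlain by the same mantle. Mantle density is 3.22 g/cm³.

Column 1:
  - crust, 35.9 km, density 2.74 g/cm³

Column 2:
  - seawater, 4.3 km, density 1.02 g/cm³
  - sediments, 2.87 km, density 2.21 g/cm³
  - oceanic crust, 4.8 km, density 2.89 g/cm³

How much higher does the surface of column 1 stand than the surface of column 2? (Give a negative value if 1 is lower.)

1.02 km

For any compensation level in the mantle, the mantle terms cancel and isostasy reduces to e = (Σt_1 − Σt_2) − (Σ(ρt)_1 − Σ(ρt)_2) / ρ_m.
Σt_1 = 35.9 km; Σt_2 = 11.97 km; Σ(ρt)_1 = 98.366; Σ(ρt)_2 = 24.6007 (in km·g/cm³).
e = (35.9 − 11.97) − (98.366 − 24.6007) / 3.22 = 1.02 km.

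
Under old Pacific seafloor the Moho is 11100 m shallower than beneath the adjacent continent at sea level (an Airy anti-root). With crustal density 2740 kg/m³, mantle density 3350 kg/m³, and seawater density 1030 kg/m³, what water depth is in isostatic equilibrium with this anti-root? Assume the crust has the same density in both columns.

Replacing a thickness d of crust by seawater at the top must be balanced by replacing crust with mantle at the base: d (ρ_c − ρ_w) = a (ρ_m − ρ_c).
d = a (ρ_m − ρ_c)/(ρ_c − ρ_w) = 11100 m × 610/1710 = 3960 m.

3960 m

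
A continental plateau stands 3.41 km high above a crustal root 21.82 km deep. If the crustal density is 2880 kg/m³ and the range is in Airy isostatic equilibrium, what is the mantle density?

Airy balance: ρ_c h = (ρ_m − ρ_c) r → ρ_m = ρ_c (1 + h/r).
ρ_m = 2880 × (1 + 3.41 km/21.82 km) = 3330 kg/m³.

3330 kg/m³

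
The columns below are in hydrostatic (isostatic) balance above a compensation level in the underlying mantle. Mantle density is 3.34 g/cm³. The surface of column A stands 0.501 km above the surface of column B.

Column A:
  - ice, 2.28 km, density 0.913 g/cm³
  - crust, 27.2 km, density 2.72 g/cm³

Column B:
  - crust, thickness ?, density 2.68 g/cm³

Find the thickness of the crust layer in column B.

31.4 km

Take the compensation level at the base of the deeper column (depth z_c below the surface of column A) and equate Σ ρ_i t_i down to z_c; mantle fills any gap and the z_c terms cancel.
Column A: 2.28×0.913 + 27.2×2.72 + (z_c − 29.48)×3.34
Column B: 0.501×0 + x×2.68 + (z_c − 0.501 − 0 − x)×3.34
The z_c×3.34 term appears on both sides and cancels. Collect the known terms of each column as K = Σ(ρt)_known − 3.34 × (depth of known layers): K_A = 76.06564 − 3.34×29.48 = −22.39756; K_B = 0 − 3.34×(0.501 + 0) = −1.67334.
Balance: K_A = K_B − x×(3.34 − 2.68), so x = (K_B − K_A)/(3.34 − 2.68) = 20.7242/0.66 = 31.4 km.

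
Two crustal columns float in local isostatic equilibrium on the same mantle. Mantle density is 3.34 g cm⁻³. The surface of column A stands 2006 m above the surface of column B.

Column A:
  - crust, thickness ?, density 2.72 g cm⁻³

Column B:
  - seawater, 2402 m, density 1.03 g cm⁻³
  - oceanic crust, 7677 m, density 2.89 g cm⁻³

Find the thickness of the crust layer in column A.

25300 m

Take the compensation level at the base of the deeper column (depth z_c below the surface of column A) and equate Σ ρ_i t_i down to z_c; mantle fills any gap and the z_c terms cancel.
Column A: x×2.72 + (z_c − 0 − x)×3.34
Column B: 2006×0 + 2402×1.03 + 7677×2.89 + (z_c − 2006 − 10079)×3.34
The z_c×3.34 term appears on both sides and cancels. Collect the known terms of each column as K = Σ(ρt)_known − 3.34 × (depth of known layers): K_A = 0 − 3.34×0 = 0; K_B = 24660.59 − 3.34×(2006 + 10079) = −15703.31.
Balance: K_A − x×(3.34 − 2.72) = K_B, so x = (K_A − K_B)/(3.34 − 2.72) = 15703.3/0.62 = 25300 m.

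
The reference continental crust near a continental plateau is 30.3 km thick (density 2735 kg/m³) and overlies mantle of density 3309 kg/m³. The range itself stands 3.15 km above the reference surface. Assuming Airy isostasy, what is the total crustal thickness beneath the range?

Root depth r = h ρ_c / (ρ_m − ρ_c) = 3.15 km × 2735 / 574 = 15.01 km.
Total thickness = T + h + r = 30.3 km + 3.15 km + 15.01 km = 48.5 km.

48.5 km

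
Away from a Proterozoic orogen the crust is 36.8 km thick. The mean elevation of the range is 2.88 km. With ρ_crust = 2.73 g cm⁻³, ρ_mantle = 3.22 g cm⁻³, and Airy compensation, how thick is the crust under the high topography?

Root depth r = h ρ_c / (ρ_m − ρ_c) = 2.88 km × 2.73 / 0.49 = 16.05 km.
Total thickness = T + h + r = 36.8 km + 2.88 km + 16.05 km = 55.7 km.

55.7 km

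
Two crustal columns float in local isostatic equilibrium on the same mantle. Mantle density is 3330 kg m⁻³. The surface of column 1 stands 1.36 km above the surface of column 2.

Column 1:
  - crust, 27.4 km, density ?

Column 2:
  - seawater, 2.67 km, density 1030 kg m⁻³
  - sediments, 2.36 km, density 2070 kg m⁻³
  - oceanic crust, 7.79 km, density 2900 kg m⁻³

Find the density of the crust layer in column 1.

Take the compensation level at the base of the deeper column (depth z_c below the surface of column 1) and equate Σ ρ_i t_i down to z_c; mantle fills any gap and the z_c terms cancel.
Column 1: 27.4×ρ + (z_c − 27.4)×3330
Column 2: 1.36×0 + 2.67×1030 + 2.36×2070 + 7.79×2900 + (z_c − 1.36 − 12.82)×3330
The z_c×3330 term appears on both sides and cancels. Collect the known terms of each column as K = Σ(ρt)_known − 3330 × (depth of known layers): K_1 = 0 − 3330×27.4 = −91242; K_2 = 30226.3 − 3330×(1.36 + 12.82) = −16993.1.
Balance: K_1 + 27.4×ρ = K_2, so ρ = (K_2 − K_1)/27.4 = 74248.9/27.4 = 2710 kg m⁻³.

2710 kg m⁻³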